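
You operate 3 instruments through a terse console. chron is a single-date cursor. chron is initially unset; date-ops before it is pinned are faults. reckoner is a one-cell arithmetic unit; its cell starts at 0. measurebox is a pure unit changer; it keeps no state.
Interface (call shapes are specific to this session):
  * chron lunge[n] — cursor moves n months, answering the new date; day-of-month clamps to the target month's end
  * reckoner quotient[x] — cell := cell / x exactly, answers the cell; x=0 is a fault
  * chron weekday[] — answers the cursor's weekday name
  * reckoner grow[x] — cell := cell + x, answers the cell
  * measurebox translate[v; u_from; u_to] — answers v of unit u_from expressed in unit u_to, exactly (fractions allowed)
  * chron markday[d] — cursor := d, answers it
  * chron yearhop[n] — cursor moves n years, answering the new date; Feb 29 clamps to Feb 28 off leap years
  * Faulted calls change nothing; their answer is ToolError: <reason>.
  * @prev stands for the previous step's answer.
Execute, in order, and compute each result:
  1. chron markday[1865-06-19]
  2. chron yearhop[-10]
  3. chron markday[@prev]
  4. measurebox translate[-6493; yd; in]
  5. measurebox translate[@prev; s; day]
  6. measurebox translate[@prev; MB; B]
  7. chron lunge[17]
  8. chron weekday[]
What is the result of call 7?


Answer: 1856-11-19

Derivation:
>> chron markday(1865-06-19)
<< 1865-06-19
>> chron yearhop(-10)
<< 1855-06-19
>> chron markday(@prev)
<< 1855-06-19
>> measurebox translate(-6493, yd, in)
<< -233748
>> measurebox translate(@prev, s, day)
<< -6493/2400
>> measurebox translate(@prev, MB, B)
<< -8116250/3
>> chron lunge(17)
<< 1856-11-19
>> chron weekday()
<< Wednesday


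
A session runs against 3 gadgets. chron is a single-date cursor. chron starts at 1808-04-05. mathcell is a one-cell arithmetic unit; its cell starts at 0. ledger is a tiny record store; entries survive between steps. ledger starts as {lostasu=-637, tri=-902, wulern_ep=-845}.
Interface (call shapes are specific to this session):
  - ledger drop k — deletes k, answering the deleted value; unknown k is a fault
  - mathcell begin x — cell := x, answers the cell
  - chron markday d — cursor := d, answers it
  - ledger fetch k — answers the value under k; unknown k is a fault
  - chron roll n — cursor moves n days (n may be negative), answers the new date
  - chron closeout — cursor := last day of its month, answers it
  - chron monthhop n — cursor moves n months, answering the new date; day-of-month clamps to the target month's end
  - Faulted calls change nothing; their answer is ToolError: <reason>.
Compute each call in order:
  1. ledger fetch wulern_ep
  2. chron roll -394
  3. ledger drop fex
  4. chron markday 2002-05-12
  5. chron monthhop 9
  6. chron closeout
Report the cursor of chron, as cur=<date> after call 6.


~$ ledger fetch k='wulern_ep'
= -845
~$ chron roll n='-394'
= 1807-03-08
~$ ledger drop k='fex'
= ToolError: no such key fex
~$ chron markday d='2002-05-12'
= 2002-05-12
~$ chron monthhop n='9'
= 2003-02-12
~$ chron closeout
= 2003-02-28

Answer: cur=2003-02-28


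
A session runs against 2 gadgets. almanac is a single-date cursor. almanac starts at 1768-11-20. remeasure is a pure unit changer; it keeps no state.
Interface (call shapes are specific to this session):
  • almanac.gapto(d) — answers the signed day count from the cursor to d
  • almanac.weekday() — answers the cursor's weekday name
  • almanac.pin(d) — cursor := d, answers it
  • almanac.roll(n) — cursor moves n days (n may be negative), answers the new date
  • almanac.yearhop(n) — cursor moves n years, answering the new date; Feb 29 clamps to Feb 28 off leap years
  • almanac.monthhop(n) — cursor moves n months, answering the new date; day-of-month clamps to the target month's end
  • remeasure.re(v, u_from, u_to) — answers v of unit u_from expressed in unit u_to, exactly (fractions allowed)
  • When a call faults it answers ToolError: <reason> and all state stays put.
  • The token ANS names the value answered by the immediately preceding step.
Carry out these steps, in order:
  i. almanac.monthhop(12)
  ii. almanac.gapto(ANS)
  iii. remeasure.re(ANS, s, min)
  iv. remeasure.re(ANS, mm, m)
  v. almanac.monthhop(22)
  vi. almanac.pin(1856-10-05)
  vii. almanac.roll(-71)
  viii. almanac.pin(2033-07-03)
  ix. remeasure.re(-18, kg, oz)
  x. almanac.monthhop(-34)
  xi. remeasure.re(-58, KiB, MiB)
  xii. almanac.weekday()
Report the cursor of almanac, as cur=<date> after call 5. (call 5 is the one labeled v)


CALL almanac.monthhop[n=12]
RET  1769-11-20
CALL almanac.gapto[d=ANS]
RET  0
CALL remeasure.re[v=ANS; u_from=s; u_to=min]
RET  0
CALL remeasure.re[v=ANS; u_from=mm; u_to=m]
RET  0
CALL almanac.monthhop[n=22]
RET  1771-09-20
CALL almanac.pin[d=1856-10-05]
RET  1856-10-05
CALL almanac.roll[n=-71]
RET  1856-07-26
CALL almanac.pin[d=2033-07-03]
RET  2033-07-03
CALL remeasure.re[v=-18; u_from=kg; u_to=oz]
RET  -28800000000/45359237
CALL almanac.monthhop[n=-34]
RET  2030-09-03
CALL remeasure.re[v=-58; u_from=KiB; u_to=MiB]
RET  -29/512
CALL almanac.weekday[]
RET  Tuesday

Answer: cur=1771-09-20


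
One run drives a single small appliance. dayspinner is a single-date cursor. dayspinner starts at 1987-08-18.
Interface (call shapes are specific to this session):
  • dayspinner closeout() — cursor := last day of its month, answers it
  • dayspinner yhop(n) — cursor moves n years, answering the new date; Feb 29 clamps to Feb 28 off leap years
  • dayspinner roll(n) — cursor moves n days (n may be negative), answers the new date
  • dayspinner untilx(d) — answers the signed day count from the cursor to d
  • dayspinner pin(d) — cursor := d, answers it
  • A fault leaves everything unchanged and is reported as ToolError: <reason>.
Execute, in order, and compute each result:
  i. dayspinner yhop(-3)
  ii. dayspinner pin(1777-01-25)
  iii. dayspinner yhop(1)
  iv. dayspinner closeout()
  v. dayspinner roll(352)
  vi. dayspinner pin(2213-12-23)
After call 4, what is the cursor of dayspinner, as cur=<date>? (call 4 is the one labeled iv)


Answer: cur=1778-01-31

Derivation:
% dayspinner yhop n→-3
[out] 1984-08-18
% dayspinner pin d→1777-01-25
[out] 1777-01-25
% dayspinner yhop n→1
[out] 1778-01-25
% dayspinner closeout
[out] 1778-01-31
% dayspinner roll n→352
[out] 1779-01-18
% dayspinner pin d→2213-12-23
[out] 2213-12-23


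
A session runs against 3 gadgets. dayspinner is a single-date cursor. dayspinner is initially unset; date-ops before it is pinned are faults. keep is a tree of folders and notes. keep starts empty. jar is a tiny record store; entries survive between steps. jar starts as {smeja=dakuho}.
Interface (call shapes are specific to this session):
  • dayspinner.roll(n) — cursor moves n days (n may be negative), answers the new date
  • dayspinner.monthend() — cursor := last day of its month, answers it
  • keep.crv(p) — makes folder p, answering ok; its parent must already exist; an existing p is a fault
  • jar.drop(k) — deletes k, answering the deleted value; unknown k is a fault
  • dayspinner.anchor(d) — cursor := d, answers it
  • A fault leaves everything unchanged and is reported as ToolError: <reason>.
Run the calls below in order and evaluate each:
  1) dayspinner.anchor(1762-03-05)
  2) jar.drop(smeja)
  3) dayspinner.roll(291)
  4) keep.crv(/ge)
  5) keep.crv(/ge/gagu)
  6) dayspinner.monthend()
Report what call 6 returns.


// dayspinner.anchor(d→1762-03-05) : 1762-03-05
// jar.drop(k→smeja) : dakuho
// dayspinner.roll(n→291) : 1762-12-21
// keep.crv(p→/ge) : ok
// keep.crv(p→/ge/gagu) : ok
// dayspinner.monthend() : 1762-12-31

Answer: 1762-12-31


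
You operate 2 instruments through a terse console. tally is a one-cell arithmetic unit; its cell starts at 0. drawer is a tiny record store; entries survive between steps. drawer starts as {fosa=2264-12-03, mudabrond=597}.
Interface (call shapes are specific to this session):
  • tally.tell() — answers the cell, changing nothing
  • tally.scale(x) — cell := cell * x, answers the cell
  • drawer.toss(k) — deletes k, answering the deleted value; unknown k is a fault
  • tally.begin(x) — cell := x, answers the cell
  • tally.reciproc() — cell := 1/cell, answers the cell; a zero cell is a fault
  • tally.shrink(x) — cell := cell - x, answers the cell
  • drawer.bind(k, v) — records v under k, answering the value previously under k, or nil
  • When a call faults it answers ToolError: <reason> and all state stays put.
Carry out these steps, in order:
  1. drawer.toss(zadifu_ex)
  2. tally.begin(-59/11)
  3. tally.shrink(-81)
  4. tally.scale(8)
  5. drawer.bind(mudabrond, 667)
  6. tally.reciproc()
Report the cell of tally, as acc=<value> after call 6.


-- drawer.toss(k→zadifu_ex) ~> ToolError: no such key zadifu_ex
-- tally.begin(x→-59/11) ~> -59/11
-- tally.shrink(x→-81) ~> 832/11
-- tally.scale(x→8) ~> 6656/11
-- drawer.bind(k→mudabrond, v→667) ~> 597
-- tally.reciproc() ~> 11/6656

Answer: acc=11/6656


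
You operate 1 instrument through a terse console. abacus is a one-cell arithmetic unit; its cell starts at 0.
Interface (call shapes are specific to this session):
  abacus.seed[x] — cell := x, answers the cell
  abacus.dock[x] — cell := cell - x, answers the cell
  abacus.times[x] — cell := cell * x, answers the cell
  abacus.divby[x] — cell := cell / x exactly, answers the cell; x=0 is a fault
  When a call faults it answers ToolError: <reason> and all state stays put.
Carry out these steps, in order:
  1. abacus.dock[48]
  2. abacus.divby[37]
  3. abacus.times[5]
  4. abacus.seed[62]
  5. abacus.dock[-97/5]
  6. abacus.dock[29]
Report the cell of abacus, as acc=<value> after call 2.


==> dock(48)
<== -48
==> divby(37)
<== -48/37
==> times(5)
<== -240/37
==> seed(62)
<== 62
==> dock(-97/5)
<== 407/5
==> dock(29)
<== 262/5

Answer: acc=-48/37


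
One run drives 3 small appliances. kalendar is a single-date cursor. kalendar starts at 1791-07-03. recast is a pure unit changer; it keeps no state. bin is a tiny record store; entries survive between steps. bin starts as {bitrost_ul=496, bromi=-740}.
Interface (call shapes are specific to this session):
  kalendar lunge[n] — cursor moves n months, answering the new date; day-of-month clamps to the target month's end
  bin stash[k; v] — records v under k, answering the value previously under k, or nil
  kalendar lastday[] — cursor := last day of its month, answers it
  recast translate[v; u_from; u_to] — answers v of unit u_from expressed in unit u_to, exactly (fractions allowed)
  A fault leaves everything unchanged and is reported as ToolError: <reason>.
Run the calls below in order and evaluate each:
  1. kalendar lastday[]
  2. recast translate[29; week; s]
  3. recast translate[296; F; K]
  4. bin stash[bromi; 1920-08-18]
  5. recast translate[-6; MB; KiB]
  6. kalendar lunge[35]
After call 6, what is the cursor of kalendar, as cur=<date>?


Answer: cur=1794-06-30

Derivation:
> kalendar lastday
:: 1791-07-31
> recast translate v→29 u_from→week u_to→s
:: 17539200
> recast translate v→296 u_from→F u_to→K
:: 25189/60
> bin stash k→bromi v→1920-08-18
:: -740
> recast translate v→-6 u_from→MB u_to→KiB
:: -46875/8
> kalendar lunge n→35
:: 1794-06-30


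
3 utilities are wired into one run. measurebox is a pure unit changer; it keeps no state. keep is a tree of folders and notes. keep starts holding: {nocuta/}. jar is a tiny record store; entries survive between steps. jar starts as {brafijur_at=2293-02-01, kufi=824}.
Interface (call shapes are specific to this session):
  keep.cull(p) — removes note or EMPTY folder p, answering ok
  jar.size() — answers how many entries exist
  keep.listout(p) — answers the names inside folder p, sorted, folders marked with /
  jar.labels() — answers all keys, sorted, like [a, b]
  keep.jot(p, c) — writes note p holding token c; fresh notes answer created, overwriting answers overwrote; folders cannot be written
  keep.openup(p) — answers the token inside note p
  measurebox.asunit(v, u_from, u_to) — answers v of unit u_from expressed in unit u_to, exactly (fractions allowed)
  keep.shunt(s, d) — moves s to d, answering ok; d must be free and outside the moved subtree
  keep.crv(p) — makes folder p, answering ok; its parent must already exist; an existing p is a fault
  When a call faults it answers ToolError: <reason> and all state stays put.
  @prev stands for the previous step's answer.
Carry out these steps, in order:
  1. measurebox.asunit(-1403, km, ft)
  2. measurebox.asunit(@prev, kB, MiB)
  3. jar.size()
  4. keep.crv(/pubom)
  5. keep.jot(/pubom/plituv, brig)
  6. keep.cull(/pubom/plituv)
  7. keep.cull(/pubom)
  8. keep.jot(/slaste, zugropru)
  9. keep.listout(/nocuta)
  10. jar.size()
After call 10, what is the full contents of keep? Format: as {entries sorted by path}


~$ measurebox.asunit v: -1403 u_from: km u_to: ft
  -1753750000/381
~$ measurebox.asunit v: @prev u_from: kB u_to: MiB
  -13701171875/3121152
~$ jar.size
  2
~$ keep.crv p: /pubom
  ok
~$ keep.jot p: /pubom/plituv c: brig
  created
~$ keep.cull p: /pubom/plituv
  ok
~$ keep.cull p: /pubom
  ok
~$ keep.jot p: /slaste c: zugropru
  created
~$ keep.listout p: /nocuta
  []
~$ jar.size
  2

Answer: {nocuta/, slaste=zugropru}


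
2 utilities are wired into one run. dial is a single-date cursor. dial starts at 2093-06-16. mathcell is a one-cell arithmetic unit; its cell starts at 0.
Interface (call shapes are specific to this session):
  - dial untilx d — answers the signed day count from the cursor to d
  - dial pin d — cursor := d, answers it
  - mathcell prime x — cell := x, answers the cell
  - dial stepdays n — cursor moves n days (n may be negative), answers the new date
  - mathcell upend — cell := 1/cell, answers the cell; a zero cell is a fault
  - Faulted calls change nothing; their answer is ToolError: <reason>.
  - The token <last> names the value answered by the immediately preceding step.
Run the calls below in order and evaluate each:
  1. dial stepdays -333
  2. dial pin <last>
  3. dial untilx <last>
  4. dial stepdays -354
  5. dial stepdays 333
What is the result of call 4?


[in] dial stepdays n→-333
:: 2092-07-18
[in] dial pin d→<last>
:: 2092-07-18
[in] dial untilx d→<last>
:: 0
[in] dial stepdays n→-354
:: 2091-07-30
[in] dial stepdays n→333
:: 2092-06-27

Answer: 2091-07-30


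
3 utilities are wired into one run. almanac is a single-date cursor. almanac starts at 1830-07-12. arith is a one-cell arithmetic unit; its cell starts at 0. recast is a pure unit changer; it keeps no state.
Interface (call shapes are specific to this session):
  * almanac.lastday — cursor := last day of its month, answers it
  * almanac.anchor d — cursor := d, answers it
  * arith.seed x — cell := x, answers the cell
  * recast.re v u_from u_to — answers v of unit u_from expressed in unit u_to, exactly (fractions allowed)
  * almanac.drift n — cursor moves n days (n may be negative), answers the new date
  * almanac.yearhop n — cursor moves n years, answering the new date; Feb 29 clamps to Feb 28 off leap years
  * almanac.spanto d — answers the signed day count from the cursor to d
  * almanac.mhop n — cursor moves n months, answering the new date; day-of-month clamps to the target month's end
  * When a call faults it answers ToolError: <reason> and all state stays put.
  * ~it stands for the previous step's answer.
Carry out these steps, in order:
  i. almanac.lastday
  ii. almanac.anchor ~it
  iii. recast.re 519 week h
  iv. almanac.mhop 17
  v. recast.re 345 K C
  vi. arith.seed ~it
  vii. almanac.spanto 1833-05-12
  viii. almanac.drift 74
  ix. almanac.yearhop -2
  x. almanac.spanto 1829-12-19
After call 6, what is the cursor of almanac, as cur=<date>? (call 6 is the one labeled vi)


Step: lastday[]
Result: 1830-07-31
Step: anchor[~it]
Result: 1830-07-31
Step: re[519; week; h]
Result: 87192
Step: mhop[17]
Result: 1831-12-31
Step: re[345; K; C]
Result: 1437/20
Step: seed[~it]
Result: 1437/20
Step: spanto[1833-05-12]
Result: 498
Step: drift[74]
Result: 1832-03-14
Step: yearhop[-2]
Result: 1830-03-14
Step: spanto[1829-12-19]
Result: -85

Answer: cur=1831-12-31


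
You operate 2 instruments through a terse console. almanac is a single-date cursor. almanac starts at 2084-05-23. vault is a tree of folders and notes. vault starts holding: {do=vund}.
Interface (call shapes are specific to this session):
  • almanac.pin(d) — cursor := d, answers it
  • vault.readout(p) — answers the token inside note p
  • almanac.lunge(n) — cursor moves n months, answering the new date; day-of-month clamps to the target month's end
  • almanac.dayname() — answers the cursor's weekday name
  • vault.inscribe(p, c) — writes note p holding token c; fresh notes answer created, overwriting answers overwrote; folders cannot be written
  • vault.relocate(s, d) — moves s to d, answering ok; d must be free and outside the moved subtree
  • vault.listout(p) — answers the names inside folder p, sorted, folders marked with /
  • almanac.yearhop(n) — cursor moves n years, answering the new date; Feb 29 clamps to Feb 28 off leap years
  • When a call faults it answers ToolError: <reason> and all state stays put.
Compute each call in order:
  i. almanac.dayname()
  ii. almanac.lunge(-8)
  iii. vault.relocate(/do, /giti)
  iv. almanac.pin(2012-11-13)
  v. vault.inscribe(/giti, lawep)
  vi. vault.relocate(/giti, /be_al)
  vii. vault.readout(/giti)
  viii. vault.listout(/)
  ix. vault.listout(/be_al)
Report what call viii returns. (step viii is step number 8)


Answer: [be_al]

Derivation:
> dayname
= Tuesday
> lunge n: -8
= 2083-09-23
> relocate s: /do d: /giti
= ok
> pin d: 2012-11-13
= 2012-11-13
> inscribe p: /giti c: lawep
= overwrote
> relocate s: /giti d: /be_al
= ok
> readout p: /giti
= ToolError: not found
> listout p: /
= [be_al]
> listout p: /be_al
= ToolError: not a directory


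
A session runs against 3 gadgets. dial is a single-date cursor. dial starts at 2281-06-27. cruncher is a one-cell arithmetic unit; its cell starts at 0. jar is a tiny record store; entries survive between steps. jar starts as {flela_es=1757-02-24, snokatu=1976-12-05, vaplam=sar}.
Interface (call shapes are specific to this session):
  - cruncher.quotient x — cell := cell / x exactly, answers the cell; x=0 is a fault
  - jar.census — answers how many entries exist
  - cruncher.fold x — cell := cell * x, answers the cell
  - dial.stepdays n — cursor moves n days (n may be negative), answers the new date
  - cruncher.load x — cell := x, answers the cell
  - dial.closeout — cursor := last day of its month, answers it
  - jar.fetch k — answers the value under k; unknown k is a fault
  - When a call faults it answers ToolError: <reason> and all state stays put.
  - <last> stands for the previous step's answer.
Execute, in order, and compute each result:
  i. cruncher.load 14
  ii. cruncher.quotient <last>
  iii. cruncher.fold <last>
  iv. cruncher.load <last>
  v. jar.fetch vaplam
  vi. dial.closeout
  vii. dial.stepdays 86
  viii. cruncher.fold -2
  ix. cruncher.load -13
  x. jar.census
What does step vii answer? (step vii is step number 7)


Answer: 2281-09-24

Derivation:
% 1. load(14) ~> 14
% 2. quotient(<last>) ~> 1
% 3. fold(<last>) ~> 1
% 4. load(<last>) ~> 1
% 5. fetch(vaplam) ~> sar
% 6. closeout() ~> 2281-06-30
% 7. stepdays(86) ~> 2281-09-24
% 8. fold(-2) ~> -2
% 9. load(-13) ~> -13
% 10. census() ~> 3


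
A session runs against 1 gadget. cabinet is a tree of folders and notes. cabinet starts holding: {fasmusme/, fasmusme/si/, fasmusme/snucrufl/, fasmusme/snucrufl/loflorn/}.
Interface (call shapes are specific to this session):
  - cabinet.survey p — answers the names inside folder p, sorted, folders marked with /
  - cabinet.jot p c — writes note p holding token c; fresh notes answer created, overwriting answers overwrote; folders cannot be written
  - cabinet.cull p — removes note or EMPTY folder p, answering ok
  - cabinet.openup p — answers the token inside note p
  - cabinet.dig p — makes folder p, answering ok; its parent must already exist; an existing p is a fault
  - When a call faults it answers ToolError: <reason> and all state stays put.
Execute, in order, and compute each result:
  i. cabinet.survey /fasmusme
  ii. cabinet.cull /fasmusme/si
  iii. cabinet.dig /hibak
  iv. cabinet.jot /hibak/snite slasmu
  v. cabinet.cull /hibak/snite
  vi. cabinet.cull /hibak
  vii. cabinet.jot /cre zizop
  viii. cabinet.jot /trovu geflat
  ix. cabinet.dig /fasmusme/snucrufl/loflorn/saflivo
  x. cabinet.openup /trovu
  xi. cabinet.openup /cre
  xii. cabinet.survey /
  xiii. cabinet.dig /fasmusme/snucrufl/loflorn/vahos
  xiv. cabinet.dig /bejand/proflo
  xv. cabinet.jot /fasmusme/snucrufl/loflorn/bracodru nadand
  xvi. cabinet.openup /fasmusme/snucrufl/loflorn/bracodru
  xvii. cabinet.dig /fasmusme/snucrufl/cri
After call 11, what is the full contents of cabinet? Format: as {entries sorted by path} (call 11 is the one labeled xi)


Answer: {cre=zizop, fasmusme/, fasmusme/snucrufl/, fasmusme/snucrufl/loflorn/, fasmusme/snucrufl/loflorn/saflivo/, trovu=geflat}

Derivation:
Now I run cabinet.survey using /fasmusme, which returns [si/, snucrufl/].
I try cabinet.cull using /fasmusme/si, yielding ok.
Then cabinet.dig using /hibak, which returns ok.
Calling cabinet.jot using /hibak/snite, slasmu, yielding created.
Then cabinet.cull using /hibak/snite, and observe ok.
Invoking cabinet.cull using /hibak, → ok.
I call cabinet.jot using /cre, zizop, and observe created.
I run cabinet.jot using /trovu, geflat, yielding created.
Now I run cabinet.dig using /fasmusme/snucrufl/loflorn/saflivo, and observe ok.
I invoke cabinet.openup using /trovu, and observe geflat.
Next I call cabinet.openup using /cre, → zizop.
Calling cabinet.survey using /, which returns [cre, fasmusme/, trovu].
Then cabinet.dig using /fasmusme/snucrufl/loflorn/vahos: ok.
I call cabinet.dig using /bejand/proflo, which returns ToolError: no parent.
Then cabinet.jot using /fasmusme/snucrufl/loflorn/bracodru, nadand, → created.
Next I call cabinet.openup using /fasmusme/snucrufl/loflorn/bracodru, and get nadand.
Next I call cabinet.dig using /fasmusme/snucrufl/cri, giving ok.


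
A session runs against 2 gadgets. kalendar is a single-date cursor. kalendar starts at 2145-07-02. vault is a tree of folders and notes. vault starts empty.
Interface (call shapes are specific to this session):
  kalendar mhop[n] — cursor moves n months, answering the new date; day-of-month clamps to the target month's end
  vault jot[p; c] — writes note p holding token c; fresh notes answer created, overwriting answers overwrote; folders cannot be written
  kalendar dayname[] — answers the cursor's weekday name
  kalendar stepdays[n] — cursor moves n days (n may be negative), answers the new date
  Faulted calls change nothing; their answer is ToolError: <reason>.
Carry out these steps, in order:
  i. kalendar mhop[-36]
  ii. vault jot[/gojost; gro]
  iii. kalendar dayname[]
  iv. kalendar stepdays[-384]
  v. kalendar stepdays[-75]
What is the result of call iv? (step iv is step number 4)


Step: kalendar mhop[n: -36]
Result: 2142-07-02
Step: vault jot[p: /gojost; c: gro]
Result: created
Step: kalendar dayname[]
Result: Monday
Step: kalendar stepdays[n: -384]
Result: 2141-06-13
Step: kalendar stepdays[n: -75]
Result: 2141-03-30

Answer: 2141-06-13


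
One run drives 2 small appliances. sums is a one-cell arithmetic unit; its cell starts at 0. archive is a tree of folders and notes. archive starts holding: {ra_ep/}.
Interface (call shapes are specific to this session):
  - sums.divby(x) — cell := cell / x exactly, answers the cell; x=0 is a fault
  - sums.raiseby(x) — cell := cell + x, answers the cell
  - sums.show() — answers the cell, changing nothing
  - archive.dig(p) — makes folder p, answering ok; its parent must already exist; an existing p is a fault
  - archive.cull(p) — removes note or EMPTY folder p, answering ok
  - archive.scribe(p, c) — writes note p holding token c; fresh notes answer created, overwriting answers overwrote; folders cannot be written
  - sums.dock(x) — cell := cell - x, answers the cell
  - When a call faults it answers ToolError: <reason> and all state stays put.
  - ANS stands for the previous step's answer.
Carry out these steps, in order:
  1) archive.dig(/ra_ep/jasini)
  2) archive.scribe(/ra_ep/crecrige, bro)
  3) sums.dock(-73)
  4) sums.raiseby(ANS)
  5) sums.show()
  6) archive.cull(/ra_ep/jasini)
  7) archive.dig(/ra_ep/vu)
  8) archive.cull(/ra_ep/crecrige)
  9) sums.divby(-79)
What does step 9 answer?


Next I call archive.dig with p: /ra_ep/jasini, and observe ok.
Calling archive.scribe with p: /ra_ep/crecrige, c: bro: created.
Next I call sums.dock with x: -73, which returns 73.
Now I run sums.raiseby with x: ANS, giving 146.
Now I run sums.show, — result: 146.
Invoking archive.cull with p: /ra_ep/jasini, and see ok.
Then archive.dig with p: /ra_ep/vu, and get ok.
I use archive.cull with p: /ra_ep/crecrige, which returns ok.
Invoking sums.divby with x: -79: -146/79.

Answer: -146/79


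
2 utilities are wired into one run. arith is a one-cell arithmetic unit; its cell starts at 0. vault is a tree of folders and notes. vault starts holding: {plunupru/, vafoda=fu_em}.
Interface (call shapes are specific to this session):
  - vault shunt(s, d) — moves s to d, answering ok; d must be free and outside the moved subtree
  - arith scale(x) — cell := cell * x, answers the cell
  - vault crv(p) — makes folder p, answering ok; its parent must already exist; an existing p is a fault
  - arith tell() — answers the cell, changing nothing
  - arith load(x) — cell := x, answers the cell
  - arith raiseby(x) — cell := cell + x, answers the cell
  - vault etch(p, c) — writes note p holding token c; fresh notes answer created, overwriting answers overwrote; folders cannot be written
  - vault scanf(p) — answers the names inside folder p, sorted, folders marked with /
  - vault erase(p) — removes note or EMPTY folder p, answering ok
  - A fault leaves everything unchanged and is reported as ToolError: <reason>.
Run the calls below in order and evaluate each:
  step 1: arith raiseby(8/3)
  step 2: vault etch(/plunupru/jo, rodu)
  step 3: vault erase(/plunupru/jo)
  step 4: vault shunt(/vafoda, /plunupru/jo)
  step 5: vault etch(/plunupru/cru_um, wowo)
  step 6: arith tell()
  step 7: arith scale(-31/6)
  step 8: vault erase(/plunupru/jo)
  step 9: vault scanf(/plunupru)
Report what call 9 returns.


I call arith raiseby(8/3), yielding 8/3.
Now I run vault etch(/plunupru/jo, rodu), and observe created.
Then vault erase(/plunupru/jo), and observe ok.
I use vault shunt(/vafoda, /plunupru/jo): ok.
I call vault etch(/plunupru/cru_um, wowo), and observe created.
Next I call arith tell, and get 8/3.
Next I call arith scale(-31/6), — result: -124/9.
I invoke vault erase(/plunupru/jo), — result: ok.
I try vault scanf(/plunupru): [cru_um].

Answer: [cru_um]


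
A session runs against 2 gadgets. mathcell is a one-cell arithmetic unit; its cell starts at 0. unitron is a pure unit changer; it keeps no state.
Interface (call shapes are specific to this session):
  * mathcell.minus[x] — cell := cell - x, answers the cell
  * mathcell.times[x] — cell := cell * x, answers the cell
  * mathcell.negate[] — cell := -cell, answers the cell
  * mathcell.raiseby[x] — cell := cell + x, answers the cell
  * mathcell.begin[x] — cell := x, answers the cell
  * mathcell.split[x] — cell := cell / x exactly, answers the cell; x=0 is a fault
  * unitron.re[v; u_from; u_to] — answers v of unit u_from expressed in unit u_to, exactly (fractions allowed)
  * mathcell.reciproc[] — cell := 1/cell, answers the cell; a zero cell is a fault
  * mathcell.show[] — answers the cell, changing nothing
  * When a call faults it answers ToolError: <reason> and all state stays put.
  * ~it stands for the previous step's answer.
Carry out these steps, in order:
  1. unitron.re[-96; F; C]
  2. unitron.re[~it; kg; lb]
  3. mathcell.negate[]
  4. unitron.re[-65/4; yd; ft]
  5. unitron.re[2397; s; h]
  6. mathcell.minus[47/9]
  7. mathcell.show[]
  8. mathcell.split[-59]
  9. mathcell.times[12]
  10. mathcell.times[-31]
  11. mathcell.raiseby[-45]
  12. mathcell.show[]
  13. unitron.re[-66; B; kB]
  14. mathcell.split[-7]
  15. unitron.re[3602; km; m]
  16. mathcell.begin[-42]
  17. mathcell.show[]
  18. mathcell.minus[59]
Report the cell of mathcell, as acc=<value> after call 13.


Answer: acc=-13793/177

Derivation:
! 1. re(v→-96, u_from→F, u_to→C) => -640/9
! 2. re(v→~it, u_from→kg, u_to→lb) => -64000000000/408233133
! 3. negate() => 0
! 4. re(v→-65/4, u_from→yd, u_to→ft) => -195/4
! 5. re(v→2397, u_from→s, u_to→h) => 799/1200
! 6. minus(x→47/9) => -47/9
! 7. show() => -47/9
! 8. split(x→-59) => 47/531
! 9. times(x→12) => 188/177
! 10. times(x→-31) => -5828/177
! 11. raiseby(x→-45) => -13793/177
! 12. show() => -13793/177
! 13. re(v→-66, u_from→B, u_to→kB) => -33/500
! 14. split(x→-7) => 13793/1239
! 15. re(v→3602, u_from→km, u_to→m) => 3602000
! 16. begin(x→-42) => -42
! 17. show() => -42
! 18. minus(x→59) => -101


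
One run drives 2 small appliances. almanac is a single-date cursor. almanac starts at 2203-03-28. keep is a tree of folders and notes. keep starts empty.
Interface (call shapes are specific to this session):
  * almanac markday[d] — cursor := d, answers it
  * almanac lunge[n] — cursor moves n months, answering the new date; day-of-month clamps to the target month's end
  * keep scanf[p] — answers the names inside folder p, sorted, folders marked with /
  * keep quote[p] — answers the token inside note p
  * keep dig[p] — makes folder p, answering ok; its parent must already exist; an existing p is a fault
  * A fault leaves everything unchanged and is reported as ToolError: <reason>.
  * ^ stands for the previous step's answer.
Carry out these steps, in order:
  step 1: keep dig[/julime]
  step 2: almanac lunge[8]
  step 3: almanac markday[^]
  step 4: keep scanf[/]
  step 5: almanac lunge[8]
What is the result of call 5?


Answer: 2204-07-28

Derivation:
I invoke keep dig passing p=/julime, which returns ok.
Calling almanac lunge passing n=8, yielding 2203-11-28.
I use almanac markday passing d=^, which returns 2203-11-28.
I try keep scanf passing p=/: [julime/].
I invoke almanac lunge passing n=8: 2204-07-28.


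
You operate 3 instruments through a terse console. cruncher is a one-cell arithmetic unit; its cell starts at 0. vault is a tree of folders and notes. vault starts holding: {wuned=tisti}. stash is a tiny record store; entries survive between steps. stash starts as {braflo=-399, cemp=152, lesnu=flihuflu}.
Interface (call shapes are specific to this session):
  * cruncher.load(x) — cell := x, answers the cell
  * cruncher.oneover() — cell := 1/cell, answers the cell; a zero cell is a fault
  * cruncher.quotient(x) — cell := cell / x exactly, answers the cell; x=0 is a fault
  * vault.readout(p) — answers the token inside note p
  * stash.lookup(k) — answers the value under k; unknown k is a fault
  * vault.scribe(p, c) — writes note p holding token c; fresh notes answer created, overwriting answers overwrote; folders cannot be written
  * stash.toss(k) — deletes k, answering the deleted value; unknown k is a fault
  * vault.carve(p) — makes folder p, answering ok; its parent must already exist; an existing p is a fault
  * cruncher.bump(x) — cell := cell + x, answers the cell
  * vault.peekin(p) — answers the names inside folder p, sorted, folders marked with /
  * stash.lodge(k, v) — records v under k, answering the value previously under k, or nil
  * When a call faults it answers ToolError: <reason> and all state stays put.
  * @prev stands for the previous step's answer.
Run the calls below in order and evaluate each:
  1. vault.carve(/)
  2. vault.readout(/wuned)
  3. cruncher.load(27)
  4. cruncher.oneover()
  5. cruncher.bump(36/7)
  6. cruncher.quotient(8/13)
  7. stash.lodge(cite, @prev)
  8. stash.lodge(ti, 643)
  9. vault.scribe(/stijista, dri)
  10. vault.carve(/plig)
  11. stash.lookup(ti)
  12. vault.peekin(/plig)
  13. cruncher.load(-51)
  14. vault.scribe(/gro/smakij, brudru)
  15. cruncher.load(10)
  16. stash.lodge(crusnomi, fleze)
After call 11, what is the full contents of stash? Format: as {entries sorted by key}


% 1. vault.carve(p→/) == ToolError: exists
% 2. vault.readout(p→/wuned) == tisti
% 3. cruncher.load(x→27) == 27
% 4. cruncher.oneover() == 1/27
% 5. cruncher.bump(x→36/7) == 979/189
% 6. cruncher.quotient(x→8/13) == 12727/1512
% 7. stash.lodge(k→cite, v→@prev) == nil
% 8. stash.lodge(k→ti, v→643) == nil
% 9. vault.scribe(p→/stijista, c→dri) == created
% 10. vault.carve(p→/plig) == ok
% 11. stash.lookup(k→ti) == 643
% 12. vault.peekin(p→/plig) == []
% 13. cruncher.load(x→-51) == -51
% 14. vault.scribe(p→/gro/smakij, c→brudru) == ToolError: no parent
% 15. cruncher.load(x→10) == 10
% 16. stash.lodge(k→crusnomi, v→fleze) == nil

Answer: {braflo=-399, cemp=152, cite=12727/1512, lesnu=flihuflu, ti=643}


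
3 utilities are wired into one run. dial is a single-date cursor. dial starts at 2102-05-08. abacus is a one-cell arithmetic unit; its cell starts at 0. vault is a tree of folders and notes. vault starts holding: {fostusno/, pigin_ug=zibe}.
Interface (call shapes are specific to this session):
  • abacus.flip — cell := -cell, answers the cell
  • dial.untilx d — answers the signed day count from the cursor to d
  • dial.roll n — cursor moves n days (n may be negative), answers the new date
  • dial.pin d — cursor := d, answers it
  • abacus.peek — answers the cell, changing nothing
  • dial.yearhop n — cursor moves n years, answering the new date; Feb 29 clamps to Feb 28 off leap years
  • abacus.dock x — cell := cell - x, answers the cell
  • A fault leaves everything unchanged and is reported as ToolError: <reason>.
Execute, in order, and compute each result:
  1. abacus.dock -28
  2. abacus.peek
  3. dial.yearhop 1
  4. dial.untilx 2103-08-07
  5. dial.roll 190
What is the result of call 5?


$ abacus.dock x: -28
  28
$ abacus.peek
  28
$ dial.yearhop n: 1
  2103-05-08
$ dial.untilx d: 2103-08-07
  91
$ dial.roll n: 190
  2103-11-14

Answer: 2103-11-14


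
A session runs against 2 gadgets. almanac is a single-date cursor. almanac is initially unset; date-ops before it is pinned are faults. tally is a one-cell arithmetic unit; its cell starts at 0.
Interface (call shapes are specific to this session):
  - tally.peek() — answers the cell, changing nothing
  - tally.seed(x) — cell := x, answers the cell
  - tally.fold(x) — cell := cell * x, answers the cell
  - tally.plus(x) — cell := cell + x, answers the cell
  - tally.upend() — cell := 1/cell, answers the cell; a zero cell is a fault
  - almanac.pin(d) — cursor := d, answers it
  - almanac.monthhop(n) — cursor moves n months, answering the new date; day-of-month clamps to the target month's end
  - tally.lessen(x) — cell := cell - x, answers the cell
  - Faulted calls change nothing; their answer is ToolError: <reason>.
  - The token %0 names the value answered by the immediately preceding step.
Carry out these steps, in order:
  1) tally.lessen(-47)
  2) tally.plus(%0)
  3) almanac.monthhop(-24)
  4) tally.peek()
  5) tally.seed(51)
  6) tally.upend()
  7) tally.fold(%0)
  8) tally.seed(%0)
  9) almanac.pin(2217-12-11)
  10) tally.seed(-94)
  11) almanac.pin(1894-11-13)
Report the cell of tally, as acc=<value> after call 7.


Then tally.lessen on x='-47', yielding 47.
Next I call tally.plus on x='%0', — result: 94.
I try almanac.monthhop on n='-24', which returns ToolError: no date set.
Calling tally.peek, giving 94.
I try tally.seed on x='51', yielding 51.
I invoke tally.upend(), and get 1/51.
I try tally.fold on x='%0': 1/2601.
Then tally.seed on x='%0': 1/2601.
Now I run almanac.pin on d='2217-12-11', and get 2217-12-11.
I run tally.seed on x='-94', and get -94.
Using almanac.pin on d='1894-11-13', and observe 1894-11-13.

Answer: acc=1/2601


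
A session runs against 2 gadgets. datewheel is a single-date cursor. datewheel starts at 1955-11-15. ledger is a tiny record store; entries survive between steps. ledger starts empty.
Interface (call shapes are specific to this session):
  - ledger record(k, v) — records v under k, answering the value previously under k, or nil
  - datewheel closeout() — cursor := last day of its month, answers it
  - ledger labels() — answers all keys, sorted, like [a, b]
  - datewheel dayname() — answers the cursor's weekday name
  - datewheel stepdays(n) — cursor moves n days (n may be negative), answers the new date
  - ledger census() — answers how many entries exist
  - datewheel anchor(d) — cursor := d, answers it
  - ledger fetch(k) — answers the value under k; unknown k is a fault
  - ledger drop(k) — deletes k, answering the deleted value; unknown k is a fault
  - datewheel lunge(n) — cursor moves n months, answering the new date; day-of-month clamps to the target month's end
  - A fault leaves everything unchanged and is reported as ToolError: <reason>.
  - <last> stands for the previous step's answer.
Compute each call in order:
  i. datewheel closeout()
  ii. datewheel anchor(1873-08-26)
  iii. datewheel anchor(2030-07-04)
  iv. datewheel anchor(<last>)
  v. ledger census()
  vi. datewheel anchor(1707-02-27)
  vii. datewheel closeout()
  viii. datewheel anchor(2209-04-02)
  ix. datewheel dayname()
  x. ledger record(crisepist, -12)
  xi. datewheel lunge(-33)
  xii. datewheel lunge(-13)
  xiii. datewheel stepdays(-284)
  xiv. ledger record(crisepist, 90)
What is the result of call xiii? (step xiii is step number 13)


Answer: 2204-08-22

Derivation:
Act: datewheel closeout[]
Obs: 1955-11-30
Act: datewheel anchor[d=1873-08-26]
Obs: 1873-08-26
Act: datewheel anchor[d=2030-07-04]
Obs: 2030-07-04
Act: datewheel anchor[d=<last>]
Obs: 2030-07-04
Act: ledger census[]
Obs: 0
Act: datewheel anchor[d=1707-02-27]
Obs: 1707-02-27
Act: datewheel closeout[]
Obs: 1707-02-28
Act: datewheel anchor[d=2209-04-02]
Obs: 2209-04-02
Act: datewheel dayname[]
Obs: Sunday
Act: ledger record[k=crisepist; v=-12]
Obs: nil
Act: datewheel lunge[n=-33]
Obs: 2206-07-02
Act: datewheel lunge[n=-13]
Obs: 2205-06-02
Act: datewheel stepdays[n=-284]
Obs: 2204-08-22
Act: ledger record[k=crisepist; v=90]
Obs: -12


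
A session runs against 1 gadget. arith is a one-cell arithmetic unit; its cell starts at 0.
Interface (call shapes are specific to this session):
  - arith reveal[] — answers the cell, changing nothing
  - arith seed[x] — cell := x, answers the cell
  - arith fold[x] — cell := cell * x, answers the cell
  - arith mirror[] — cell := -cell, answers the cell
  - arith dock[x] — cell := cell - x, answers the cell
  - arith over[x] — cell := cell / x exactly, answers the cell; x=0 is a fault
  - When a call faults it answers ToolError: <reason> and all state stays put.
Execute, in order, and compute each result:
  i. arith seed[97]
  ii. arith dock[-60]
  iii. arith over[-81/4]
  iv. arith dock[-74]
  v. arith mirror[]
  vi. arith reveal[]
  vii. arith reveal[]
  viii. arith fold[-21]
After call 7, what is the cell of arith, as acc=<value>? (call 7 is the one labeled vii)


$ arith seed x: 97
[out] 97
$ arith dock x: -60
[out] 157
$ arith over x: -81/4
[out] -628/81
$ arith dock x: -74
[out] 5366/81
$ arith mirror
[out] -5366/81
$ arith reveal
[out] -5366/81
$ arith reveal
[out] -5366/81
$ arith fold x: -21
[out] 37562/27

Answer: acc=-5366/81


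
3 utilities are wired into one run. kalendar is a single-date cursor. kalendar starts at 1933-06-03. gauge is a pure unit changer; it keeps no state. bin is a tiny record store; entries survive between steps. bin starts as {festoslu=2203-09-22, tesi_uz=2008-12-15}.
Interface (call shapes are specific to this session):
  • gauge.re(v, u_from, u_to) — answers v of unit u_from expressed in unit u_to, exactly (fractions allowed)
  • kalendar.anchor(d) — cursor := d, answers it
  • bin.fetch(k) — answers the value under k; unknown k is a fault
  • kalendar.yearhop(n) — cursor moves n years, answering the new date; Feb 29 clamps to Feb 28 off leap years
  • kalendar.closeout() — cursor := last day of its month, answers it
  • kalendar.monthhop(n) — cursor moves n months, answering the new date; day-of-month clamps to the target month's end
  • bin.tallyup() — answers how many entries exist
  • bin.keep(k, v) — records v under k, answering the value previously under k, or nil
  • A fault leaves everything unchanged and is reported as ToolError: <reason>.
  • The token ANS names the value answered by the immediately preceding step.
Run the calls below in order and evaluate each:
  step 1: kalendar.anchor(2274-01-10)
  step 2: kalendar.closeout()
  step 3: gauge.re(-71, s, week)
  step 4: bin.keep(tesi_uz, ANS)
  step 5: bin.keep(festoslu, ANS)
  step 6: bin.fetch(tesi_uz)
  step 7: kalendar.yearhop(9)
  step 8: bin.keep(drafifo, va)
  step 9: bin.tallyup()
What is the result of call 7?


Answer: 2283-01-31

Derivation:
-- 1. anchor(d=2274-01-10) : 2274-01-10
-- 2. closeout() : 2274-01-31
-- 3. re(v=-71, u_from=s, u_to=week) : -71/604800
-- 4. keep(k=tesi_uz, v=ANS) : 2008-12-15
-- 5. keep(k=festoslu, v=ANS) : 2203-09-22
-- 6. fetch(k=tesi_uz) : -71/604800
-- 7. yearhop(n=9) : 2283-01-31
-- 8. keep(k=drafifo, v=va) : nil
-- 9. tallyup() : 3
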